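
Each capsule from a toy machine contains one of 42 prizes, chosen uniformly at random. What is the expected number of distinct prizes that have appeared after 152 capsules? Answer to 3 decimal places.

40.922

For each prize, P(seen in 152 capsules) = 1 - (41/42)^152 = 0.9743.
By linearity of expectation, E[distinct seen] = 42·(1 - (41/42)^152) = 40.9223.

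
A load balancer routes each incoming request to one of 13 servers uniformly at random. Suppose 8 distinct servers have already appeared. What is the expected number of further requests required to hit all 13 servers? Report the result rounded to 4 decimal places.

29.6833

From k distinct to k+1 distinct takes on average 13/(13-k) requests.
Sum over k = 8,...,12: E = 13/5 + 13/4 + 13/3 + 13/2 + 13/1 = 29.68333.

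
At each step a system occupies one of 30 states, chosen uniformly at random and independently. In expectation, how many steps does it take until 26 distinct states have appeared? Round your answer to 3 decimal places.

With k distinct states already seen, the next new one arrives after an expected 30/(30-k) steps.
Sum over k = 0,...,25: E = 30/30 + 30/29 + 30/28 + ... + 30/6 + 30/5 = 57.3496.

57.350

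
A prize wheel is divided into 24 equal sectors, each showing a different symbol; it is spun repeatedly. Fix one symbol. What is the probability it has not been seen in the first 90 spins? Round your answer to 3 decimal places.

On each spin the fixed symbol fails to appear with probability 23/24.
P(still missing after 90) = (23/24)^90 = 0.0217.

0.022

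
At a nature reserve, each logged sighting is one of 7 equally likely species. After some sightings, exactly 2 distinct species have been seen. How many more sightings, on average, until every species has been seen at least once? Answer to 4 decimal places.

15.9833

With k distinct species already seen, the next new one takes an expected 7/(7-k) sightings.
Sum over k = 2,...,6: E = 7/5 + 7/4 + 7/3 + 7/2 + 7/1 = 15.98333.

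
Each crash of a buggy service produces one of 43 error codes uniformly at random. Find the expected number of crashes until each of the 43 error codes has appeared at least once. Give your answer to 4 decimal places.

187.0499

After k distinct error codes have appeared, the next crash gives a new one with probability (43-k)/43, so the expected wait for the (k+1)-th is 43/(43-k).
E[T] = 43/43 + 43/42 + 43/41 + ... + 43/2 + 43/1 = 43·H_{43}.
H_{43} = 4.35000, so E[T] = 187.04994.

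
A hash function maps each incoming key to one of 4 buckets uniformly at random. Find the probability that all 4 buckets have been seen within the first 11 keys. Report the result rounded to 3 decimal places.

0.834

Let A_i be the event that bucket i is missing after 11 keys. By inclusion–exclusion on the A_i,
P(all seen) = Σ_{j=0}^{4} (-1)^j C(4,j)((4-j)/4)^11
= 1.0000 - 0.1689 + 0.0029 - 0.0000 + 0.0000
= 0.8340.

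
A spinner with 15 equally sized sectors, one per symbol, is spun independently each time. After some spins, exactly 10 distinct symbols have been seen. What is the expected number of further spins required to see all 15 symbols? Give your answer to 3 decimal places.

34.250

With k distinct symbols already seen, the next new one takes an expected 15/(15-k) spins.
Sum over k = 10,...,14: E = 15/5 + 15/4 + 15/3 + 15/2 + 15/1 = 34.2500.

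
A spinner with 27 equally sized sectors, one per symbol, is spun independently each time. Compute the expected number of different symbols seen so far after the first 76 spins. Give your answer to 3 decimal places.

25.466

For each symbol, P(seen in 76 spins) = 1 - (26/27)^76 = 0.9432.
By linearity of expectation, E[distinct seen] = 27·(1 - (26/27)^76) = 25.4665.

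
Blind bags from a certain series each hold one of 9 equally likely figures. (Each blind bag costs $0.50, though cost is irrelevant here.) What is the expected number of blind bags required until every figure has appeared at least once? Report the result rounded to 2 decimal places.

After k distinct figures have appeared, the next blind bag gives a new one with probability (9-k)/9, so the expected wait for the (k+1)-th is 9/(9-k).
E[T] = 9/9 + 9/8 + 9/7 + ... + 9/2 + 9/1 = 9·H_{9}.
H_{9} = 2.829, so E[T] = 25.461.

25.46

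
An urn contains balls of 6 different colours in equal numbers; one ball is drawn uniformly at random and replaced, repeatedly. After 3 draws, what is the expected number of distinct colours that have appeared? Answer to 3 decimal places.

For each colour, P(seen in 3 draws) = 1 - (5/6)^3 = 0.4213.
By linearity of expectation, E[distinct seen] = 6·(1 - (5/6)^3) = 2.5278.

2.528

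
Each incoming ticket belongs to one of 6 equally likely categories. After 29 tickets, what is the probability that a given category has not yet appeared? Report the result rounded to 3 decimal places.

Each ticket misses the fixed category with probability (6-1)/6 = 5/6, independently.
P(still missing after 29) = (5/6)^29 = 0.0051.

0.005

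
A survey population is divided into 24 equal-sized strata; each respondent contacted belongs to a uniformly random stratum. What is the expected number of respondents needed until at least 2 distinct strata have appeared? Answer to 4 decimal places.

With k distinct strata already seen, the next new one arrives after an expected 24/(24-k) respondents.
Sum over k = 0,...,1: E = 24/24 + 24/23 = 2.04348.

2.0435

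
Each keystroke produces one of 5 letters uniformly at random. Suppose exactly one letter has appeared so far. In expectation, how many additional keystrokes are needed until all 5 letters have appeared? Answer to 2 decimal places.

10.42

From k distinct to k+1 distinct takes on average 5/(5-k) keystrokes.
Sum over k = 1,...,4: E = 5/4 + 5/3 + 5/2 + 5/1 = 10.417.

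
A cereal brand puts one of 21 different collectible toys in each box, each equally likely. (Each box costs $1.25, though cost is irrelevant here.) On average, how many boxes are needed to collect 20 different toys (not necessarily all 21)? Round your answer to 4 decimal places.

55.5525

With k distinct toys already seen, the next new one arrives after an expected 21/(21-k) boxes.
Sum over k = 0,...,19: E = 21/21 + 21/20 + 21/19 + ... + 21/3 + 21/2 = 55.55253.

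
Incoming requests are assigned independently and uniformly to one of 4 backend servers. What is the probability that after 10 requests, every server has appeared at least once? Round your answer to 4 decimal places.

0.7806

By inclusion–exclusion over which servers are missing,
P(all seen) = Σ_{j=0}^{4} (-1)^j C(4,j)((4-j)/4)^10
= 1.00000 - 0.22525 + 0.00586 - 0.00000 + 0.00000
= 0.78060.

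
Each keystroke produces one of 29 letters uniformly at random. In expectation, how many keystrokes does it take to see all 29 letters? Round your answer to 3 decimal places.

Split into phases: going from k distinct to k+1 distinct takes on average 29/(29-k) keystrokes.
E[T] = 29/29 + 29/28 + 29/27 + ... + 29/2 + 29/1 = 29·H_{29}.
H_{29} = 3.9617, so E[T] = 114.8880.

114.888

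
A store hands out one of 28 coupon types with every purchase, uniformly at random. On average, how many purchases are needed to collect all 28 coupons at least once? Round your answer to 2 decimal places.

109.96

The wait to go from k to k+1 distinct coupons is geometric with mean 28/(28-k).
E[T] = 28/28 + 28/27 + 28/26 + ... + 28/2 + 28/1 = 28·H_{28}.
H_{28} = 3.927, so E[T] = 109.961.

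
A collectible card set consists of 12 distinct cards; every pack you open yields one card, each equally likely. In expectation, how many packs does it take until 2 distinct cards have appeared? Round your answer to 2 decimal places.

Going from k to k+1 distinct takes a geometric number of packs with mean 12/(12-k).
Sum over k = 0,...,1: E = 12/12 + 12/11 = 2.091.

2.09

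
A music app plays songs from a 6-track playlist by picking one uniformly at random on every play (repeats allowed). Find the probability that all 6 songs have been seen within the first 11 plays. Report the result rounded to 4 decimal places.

Let A_i be the event that song i is missing after 11 plays. By inclusion–exclusion on the A_i,
P(all seen) = Σ_{j=0}^{6} (-1)^j C(6,j)((6-j)/6)^11
= 1.00000 - 0.80753 + 0.17342 - 0.00977 + 0.00008 - 0.00000 + 0.00000
= 0.35621.

0.3562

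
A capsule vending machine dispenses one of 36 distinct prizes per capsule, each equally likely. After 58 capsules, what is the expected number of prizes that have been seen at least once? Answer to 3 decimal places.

For each prize, P(seen in 58 capsules) = 1 - (35/36)^58 = 0.8048.
By linearity of expectation, E[distinct seen] = 36·(1 - (35/36)^58) = 28.9741.

28.974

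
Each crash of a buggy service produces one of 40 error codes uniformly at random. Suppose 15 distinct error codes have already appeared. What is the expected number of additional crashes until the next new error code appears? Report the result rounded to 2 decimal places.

1.60

The number of crashes until the next new error code is geometric with success probability 25/40, so its mean is 40/25.
E = 40/25 = 1.600.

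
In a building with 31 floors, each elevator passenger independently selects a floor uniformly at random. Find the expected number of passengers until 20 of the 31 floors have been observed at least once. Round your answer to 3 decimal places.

Going from k to k+1 distinct takes a geometric number of passengers with mean 31/(31-k).
Sum over k = 0,...,19: E = 31/31 + 31/30 + 31/29 + ... + 31/13 + 31/12 = 31.2284.

31.228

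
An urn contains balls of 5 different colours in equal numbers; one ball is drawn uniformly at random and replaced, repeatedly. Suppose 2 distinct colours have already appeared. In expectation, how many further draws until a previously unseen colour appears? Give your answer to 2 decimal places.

Each draw yields a new colour with probability (5-2)/5 = 3/5, so the wait is geometric with mean 5/3.
E = 5/3 = 1.667.

1.67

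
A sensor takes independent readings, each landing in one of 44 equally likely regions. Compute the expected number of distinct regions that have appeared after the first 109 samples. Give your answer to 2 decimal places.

40.41

For each region, P(seen in 109 samples) = 1 - (43/44)^109 = 0.918.
By linearity of expectation, E[distinct seen] = 44·(1 - (43/44)^109) = 40.409.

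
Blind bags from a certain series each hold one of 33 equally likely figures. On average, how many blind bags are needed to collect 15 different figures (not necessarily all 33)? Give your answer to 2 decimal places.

Going from k to k+1 distinct takes a geometric number of blind bags with mean 33/(33-k).
Sum over k = 0,...,14: E = 33/33 + 33/32 + 33/31 + ... + 33/20 + 33/19 = 19.592.

19.59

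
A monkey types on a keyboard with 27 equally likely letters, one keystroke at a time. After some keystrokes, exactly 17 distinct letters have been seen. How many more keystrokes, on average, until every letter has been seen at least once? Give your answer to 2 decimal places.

79.08

With k distinct letters already seen, the next new one takes an expected 27/(27-k) keystrokes.
Sum over k = 17,...,26: E = 27/10 + 27/9 + 27/8 + ... + 27/2 + 27/1 = 79.082.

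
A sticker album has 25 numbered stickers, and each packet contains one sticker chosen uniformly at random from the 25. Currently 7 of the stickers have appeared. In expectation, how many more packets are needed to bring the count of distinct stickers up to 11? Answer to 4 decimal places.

6.0886

The wait to go from k to k+1 distinct stickers is geometric with mean 25/(25-k).
Sum over k = 7,...,10: E = 25/18 + 25/17 + 25/16 + 25/15 = 6.08864.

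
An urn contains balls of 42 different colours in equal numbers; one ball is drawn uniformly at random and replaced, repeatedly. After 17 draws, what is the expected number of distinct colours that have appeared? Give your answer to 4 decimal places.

For each colour, P(seen in 17 draws) = 1 - (41/42)^17 = 0.33612.
By linearity of expectation, E[distinct seen] = 42·(1 - (41/42)^17) = 14.11717.

14.1172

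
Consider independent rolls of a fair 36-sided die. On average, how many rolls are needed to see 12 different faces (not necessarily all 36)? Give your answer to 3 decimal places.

With k distinct faces already seen, the next new one arrives after an expected 36/(36-k) rolls.
Sum over k = 0,...,11: E = 36/36 + 36/35 + 36/34 + ... + 36/26 + 36/25 = 14.3496.

14.350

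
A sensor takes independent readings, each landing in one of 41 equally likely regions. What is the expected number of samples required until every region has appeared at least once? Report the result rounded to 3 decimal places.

After k distinct regions have appeared, the next sample gives a new one with probability (41-k)/41, so the expected wait for the (k+1)-th is 41/(41-k).
E[T] = 41/41 + 41/40 + 41/39 + ... + 41/2 + 41/1 = 41·H_{41}.
H_{41} = 4.3029, so E[T] = 176.4203.

176.420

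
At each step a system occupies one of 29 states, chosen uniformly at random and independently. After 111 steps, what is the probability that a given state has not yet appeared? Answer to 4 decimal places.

0.0203

On each step the fixed state fails to appear with probability 28/29.
P(still missing after 111) = (28/29)^111 = 0.02034.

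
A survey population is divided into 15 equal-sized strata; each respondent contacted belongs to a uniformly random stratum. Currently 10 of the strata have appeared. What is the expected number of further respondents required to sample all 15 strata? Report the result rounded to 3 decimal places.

With k distinct strata already seen, the next new one takes an expected 15/(15-k) respondents.
Sum over k = 10,...,14: E = 15/5 + 15/4 + 15/3 + 15/2 + 15/1 = 34.2500.

34.250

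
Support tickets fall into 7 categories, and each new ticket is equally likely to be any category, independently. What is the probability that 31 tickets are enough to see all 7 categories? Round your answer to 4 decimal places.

0.9418

Let A_i be the event that category i is missing after 31 tickets. By inclusion–exclusion on the A_i,
P(all seen) = Σ_{j=0}^{7} (-1)^j C(7,j)((7-j)/7)^31
= 1.00000 - 0.05885 + 0.00062 - 0.00000 + 0.00000 - 0.00000 + 0.00000 - 0.00000
= 0.94177.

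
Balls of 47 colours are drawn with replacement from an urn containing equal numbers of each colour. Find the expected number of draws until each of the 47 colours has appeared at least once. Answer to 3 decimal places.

208.584

After k distinct colours have appeared, the next draw gives a new one with probability (47-k)/47, so the expected wait for the (k+1)-th is 47/(47-k).
E[T] = 47/47 + 47/46 + 47/45 + ... + 47/2 + 47/1 = 47·H_{47}.
H_{47} = 4.4380, so E[T] = 208.5843.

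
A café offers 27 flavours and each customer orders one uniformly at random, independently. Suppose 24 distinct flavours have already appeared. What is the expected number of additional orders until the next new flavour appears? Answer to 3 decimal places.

9.000

The number of orders until the next new flavour is geometric with success probability 3/27, so its mean is 27/3.
E = 27/3 = 9.0000.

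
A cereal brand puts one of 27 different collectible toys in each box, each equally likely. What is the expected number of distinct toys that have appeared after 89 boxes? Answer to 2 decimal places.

For each toy, P(seen in 89 boxes) = 1 - (26/27)^89 = 0.965.
By linearity of expectation, E[distinct seen] = 27·(1 - (26/27)^89) = 26.061.

26.06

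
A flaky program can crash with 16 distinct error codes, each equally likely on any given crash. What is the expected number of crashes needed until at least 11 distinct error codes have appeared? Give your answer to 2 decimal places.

Going from k to k+1 distinct takes a geometric number of crashes with mean 16/(16-k).
Sum over k = 0,...,10: E = 16/16 + 16/15 + 16/14 + ... + 16/7 + 16/6 = 17.558.

17.56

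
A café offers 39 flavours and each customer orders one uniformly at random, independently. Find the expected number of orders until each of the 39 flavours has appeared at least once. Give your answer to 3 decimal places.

The wait to go from k to k+1 distinct flavours is geometric with mean 39/(39-k).
E[T] = 39/39 + 39/38 + 39/37 + ... + 39/2 + 39/1 = 39·H_{39}.
H_{39} = 4.2535, so E[T] = 165.8882.

165.888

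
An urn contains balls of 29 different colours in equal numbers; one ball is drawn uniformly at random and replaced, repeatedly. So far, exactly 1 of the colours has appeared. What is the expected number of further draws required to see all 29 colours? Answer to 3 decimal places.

From k distinct to k+1 distinct takes on average 29/(29-k) draws.
Sum over k = 1,...,28: E = 29/28 + 29/27 + 29/26 + ... + 29/2 + 29/1 = 113.8880.

113.888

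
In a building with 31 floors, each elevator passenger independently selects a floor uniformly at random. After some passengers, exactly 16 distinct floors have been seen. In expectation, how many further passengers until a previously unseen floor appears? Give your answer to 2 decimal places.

Each passenger yields a new floor with probability (31-16)/31 = 15/31, so the wait is geometric with mean 31/15.
E = 31/15 = 2.067.

2.07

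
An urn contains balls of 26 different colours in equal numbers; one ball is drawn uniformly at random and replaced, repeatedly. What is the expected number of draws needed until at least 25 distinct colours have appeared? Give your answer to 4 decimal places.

74.2149

With k distinct colours already seen, the next new one arrives after an expected 26/(26-k) draws.
Sum over k = 0,...,24: E = 26/26 + 26/25 + 26/24 + ... + 26/3 + 26/2 = 74.21491.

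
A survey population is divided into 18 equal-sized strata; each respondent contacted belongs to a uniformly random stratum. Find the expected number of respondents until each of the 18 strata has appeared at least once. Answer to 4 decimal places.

The wait to go from k to k+1 distinct strata is geometric with mean 18/(18-k).
E[T] = 18/18 + 18/17 + 18/16 + ... + 18/2 + 18/1 = 18·H_{18}.
H_{18} = 3.49511, so E[T] = 62.91195.

62.9119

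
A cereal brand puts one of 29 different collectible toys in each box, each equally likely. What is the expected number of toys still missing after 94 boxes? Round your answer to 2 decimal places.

For each toy, P(unseen after 94) = (28/29)^94 = 0.037.
By linearity of expectation, E[unseen] = 29·(28/29)^94 = 1.071.

1.07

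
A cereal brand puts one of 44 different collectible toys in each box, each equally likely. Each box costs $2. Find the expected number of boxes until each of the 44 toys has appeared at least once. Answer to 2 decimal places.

Split into phases: going from k distinct to k+1 distinct takes on average 44/(44-k) boxes.
E[T] = 44/44 + 44/43 + 44/42 + ... + 44/2 + 44/1 = 44·H_{44}.
H_{44} = 4.373, so E[T] = 192.400.

192.40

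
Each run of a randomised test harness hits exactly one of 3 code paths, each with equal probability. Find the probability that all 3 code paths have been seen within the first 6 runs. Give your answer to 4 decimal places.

0.7407

Let A_i be the event that code path i is missing after 6 runs. By inclusion–exclusion on the A_i,
P(all seen) = Σ_{j=0}^{3} (-1)^j C(3,j)((3-j)/3)^6
= 1.00000 - 0.26337 + 0.00412 - 0.00000
= 0.74074.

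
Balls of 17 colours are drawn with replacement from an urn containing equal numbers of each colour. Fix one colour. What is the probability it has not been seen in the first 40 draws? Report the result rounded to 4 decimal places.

0.0885

On each draw the fixed colour fails to appear with probability 16/17.
P(still missing after 40) = (16/17)^40 = 0.08848.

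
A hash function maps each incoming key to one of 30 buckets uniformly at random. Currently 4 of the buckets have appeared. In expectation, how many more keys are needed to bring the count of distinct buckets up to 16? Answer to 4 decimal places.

18.0857

With k distinct buckets already seen, the next new one takes an expected 30/(30-k) keys.
Sum over k = 4,...,15: E = 30/26 + 30/25 + 30/24 + ... + 30/16 + 30/15 = 18.08572.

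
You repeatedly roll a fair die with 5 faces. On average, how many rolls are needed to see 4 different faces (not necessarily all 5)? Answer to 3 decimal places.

Going from k to k+1 distinct takes a geometric number of rolls with mean 5/(5-k).
Sum over k = 0,...,3: E = 5/5 + 5/4 + 5/3 + 5/2 = 6.4167.

6.417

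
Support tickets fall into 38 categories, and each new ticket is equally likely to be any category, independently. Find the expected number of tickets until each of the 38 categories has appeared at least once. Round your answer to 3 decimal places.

160.660

Split into phases: going from k distinct to k+1 distinct takes on average 38/(38-k) tickets.
E[T] = 38/38 + 38/37 + 38/36 + ... + 38/2 + 38/1 = 38·H_{38}.
H_{38} = 4.2279, so E[T] = 160.6603.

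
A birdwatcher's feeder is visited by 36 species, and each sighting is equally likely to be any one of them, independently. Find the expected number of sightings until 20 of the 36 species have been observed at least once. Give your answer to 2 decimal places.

With k distinct species already seen, the next new one arrives after an expected 36/(36-k) sightings.
Sum over k = 0,...,19: E = 36/36 + 36/35 + 36/34 + ... + 36/18 + 36/17 = 28.578.

28.58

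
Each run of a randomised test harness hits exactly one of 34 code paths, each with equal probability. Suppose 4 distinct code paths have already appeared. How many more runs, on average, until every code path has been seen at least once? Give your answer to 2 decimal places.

The wait to go from k to k+1 distinct code paths is geometric with mean 34/(34-k).
Sum over k = 4,...,33: E = 34/30 + 34/29 + 34/28 + ... + 34/2 + 34/1 = 135.830.

135.83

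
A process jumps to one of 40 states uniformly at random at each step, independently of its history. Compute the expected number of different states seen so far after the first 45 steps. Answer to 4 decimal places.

27.1983

For each state, P(seen in 45 steps) = 1 - (39/40)^45 = 0.67996.
By linearity of expectation, E[distinct seen] = 40·(1 - (39/40)^45) = 27.19830.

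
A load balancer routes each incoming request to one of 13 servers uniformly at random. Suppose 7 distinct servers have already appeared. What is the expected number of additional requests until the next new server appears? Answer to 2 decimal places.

Each request yields a new server with probability (13-7)/13 = 6/13, so the wait is geometric with mean 13/6.
E = 13/6 = 2.167.

2.17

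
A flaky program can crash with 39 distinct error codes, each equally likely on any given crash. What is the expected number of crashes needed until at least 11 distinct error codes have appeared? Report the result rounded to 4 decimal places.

With k distinct error codes already seen, the next new one arrives after an expected 39/(39-k) crashes.
Sum over k = 0,...,10: E = 39/39 + 39/38 + 39/37 + ... + 39/30 + 39/29 = 12.72851.

12.7285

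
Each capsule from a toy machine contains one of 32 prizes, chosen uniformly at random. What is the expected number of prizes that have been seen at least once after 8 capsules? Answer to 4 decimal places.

For each prize, P(seen in 8 capsules) = 1 - (31/32)^8 = 0.22430.
By linearity of expectation, E[distinct seen] = 32·(1 - (31/32)^8) = 7.17760.

7.1776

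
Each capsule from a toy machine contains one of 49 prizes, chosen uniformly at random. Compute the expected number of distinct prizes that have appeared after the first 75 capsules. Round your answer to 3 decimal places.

38.563

For each prize, P(seen in 75 capsules) = 1 - (48/49)^75 = 0.7870.
By linearity of expectation, E[distinct seen] = 49·(1 - (48/49)^75) = 38.5628.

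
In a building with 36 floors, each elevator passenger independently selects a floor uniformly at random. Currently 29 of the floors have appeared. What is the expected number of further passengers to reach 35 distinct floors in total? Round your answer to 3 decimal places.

57.343

The wait to go from k to k+1 distinct floors is geometric with mean 36/(36-k).
Sum over k = 29,...,34: E = 36/7 + 36/6 + 36/5 + 36/4 + 36/3 + 36/2 = 57.3429.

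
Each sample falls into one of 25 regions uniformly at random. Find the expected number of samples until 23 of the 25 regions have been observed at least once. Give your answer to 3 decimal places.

With k distinct regions already seen, the next new one arrives after an expected 25/(25-k) samples.
Sum over k = 0,...,22: E = 25/25 + 25/24 + 25/23 + ... + 25/4 + 25/3 = 57.8990.

57.899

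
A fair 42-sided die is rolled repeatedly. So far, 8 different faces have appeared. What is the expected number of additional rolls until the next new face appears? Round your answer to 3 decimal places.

Each roll yields a new face with probability (42-8)/42 = 34/42, so the wait is geometric with mean 42/34.
E = 42/34 = 1.2353.

1.235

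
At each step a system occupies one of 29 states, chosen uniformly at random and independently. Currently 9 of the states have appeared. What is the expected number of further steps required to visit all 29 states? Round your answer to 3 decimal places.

With k distinct states already seen, the next new one takes an expected 29/(29-k) steps.
Sum over k = 9,...,28: E = 29/20 + 29/19 + 29/18 + ... + 29/2 + 29/1 = 104.3345.

104.334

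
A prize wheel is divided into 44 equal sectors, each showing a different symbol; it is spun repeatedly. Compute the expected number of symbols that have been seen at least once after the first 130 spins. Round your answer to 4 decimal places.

For each symbol, P(seen in 130 spins) = 1 - (43/44)^130 = 0.94964.
By linearity of expectation, E[distinct seen] = 44·(1 - (43/44)^130) = 41.78434.

41.7843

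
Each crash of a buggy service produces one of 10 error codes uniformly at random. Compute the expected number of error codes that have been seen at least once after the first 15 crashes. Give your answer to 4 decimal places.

7.9411

For each error code, P(seen in 15 crashes) = 1 - (9/10)^15 = 0.79411.
By linearity of expectation, E[distinct seen] = 10·(1 - (9/10)^15) = 7.94109.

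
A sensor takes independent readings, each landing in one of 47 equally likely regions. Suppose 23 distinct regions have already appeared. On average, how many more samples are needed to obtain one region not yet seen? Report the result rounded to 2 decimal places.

1.96

The number of samples until the next new region is geometric with success probability 24/47, so its mean is 47/24.
E = 47/24 = 1.958.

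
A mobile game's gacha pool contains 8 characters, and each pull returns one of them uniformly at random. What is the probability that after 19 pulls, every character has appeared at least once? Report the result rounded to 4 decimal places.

0.4783

By inclusion–exclusion over which characters are missing,
P(all seen) = Σ_{j=0}^{8} (-1)^j C(8,j)((8-j)/8)^19
= 1.00000 - 0.63277 + 0.11839 - 0.00741 + 0.00013 - 0.00000 + 0.00000 - 0.00000 + 0.00000
= 0.47835.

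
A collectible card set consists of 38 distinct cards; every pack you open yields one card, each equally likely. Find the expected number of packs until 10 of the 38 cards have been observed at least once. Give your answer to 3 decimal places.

11.428

Going from k to k+1 distinct takes a geometric number of packs with mean 38/(38-k).
Sum over k = 0,...,9: E = 38/38 + 38/37 + 38/36 + ... + 38/30 + 38/29 = 11.4278.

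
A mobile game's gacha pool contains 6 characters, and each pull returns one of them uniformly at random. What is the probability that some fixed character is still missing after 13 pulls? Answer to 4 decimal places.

On each pull the fixed character fails to appear with probability 5/6.
P(still missing after 13) = (5/6)^13 = 0.09346.

0.0935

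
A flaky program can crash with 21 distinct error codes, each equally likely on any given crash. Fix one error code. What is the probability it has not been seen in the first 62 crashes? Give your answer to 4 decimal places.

0.0486

On each crash the fixed error code fails to appear with probability 20/21.
P(still missing after 62) = (20/21)^62 = 0.04856.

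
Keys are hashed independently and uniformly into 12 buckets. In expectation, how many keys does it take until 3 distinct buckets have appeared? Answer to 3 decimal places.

3.291

With k distinct buckets already seen, the next new one arrives after an expected 12/(12-k) keys.
Sum over k = 0,...,2: E = 12/12 + 12/11 + 12/10 = 3.2909.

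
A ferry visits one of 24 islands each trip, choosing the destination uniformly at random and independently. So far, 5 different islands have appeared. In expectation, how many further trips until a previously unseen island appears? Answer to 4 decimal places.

1.2632

The number of trips until the next new island is geometric with success probability 19/24, so its mean is 24/19.
E = 24/19 = 1.26316.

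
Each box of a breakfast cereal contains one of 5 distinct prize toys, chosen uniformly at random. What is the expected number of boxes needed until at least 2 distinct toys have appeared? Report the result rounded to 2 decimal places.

2.25

Going from k to k+1 distinct takes a geometric number of boxes with mean 5/(5-k).
Sum over k = 0,...,1: E = 5/5 + 5/4 = 2.250.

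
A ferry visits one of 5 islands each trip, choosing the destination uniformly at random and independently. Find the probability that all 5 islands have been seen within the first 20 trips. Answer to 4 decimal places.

0.9427

By inclusion–exclusion over which islands are missing,
P(all seen) = Σ_{j=0}^{5} (-1)^j C(5,j)((5-j)/5)^20
= 1.00000 - 0.05765 + 0.00037 - 0.00000 + 0.00000 - 0.00000
= 0.94272.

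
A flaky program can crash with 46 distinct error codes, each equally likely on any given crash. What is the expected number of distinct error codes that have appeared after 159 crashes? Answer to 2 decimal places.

44.60

For each error code, P(seen in 159 crashes) = 1 - (45/46)^159 = 0.970.
By linearity of expectation, E[distinct seen] = 46·(1 - (45/46)^159) = 44.603.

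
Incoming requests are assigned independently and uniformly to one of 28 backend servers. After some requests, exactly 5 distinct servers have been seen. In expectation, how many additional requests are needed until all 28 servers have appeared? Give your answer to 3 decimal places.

With k distinct servers already seen, the next new one takes an expected 28/(28-k) requests.
Sum over k = 5,...,27: E = 28/23 + 28/22 + 28/21 + ... + 28/2 + 28/1 = 104.5602.

104.560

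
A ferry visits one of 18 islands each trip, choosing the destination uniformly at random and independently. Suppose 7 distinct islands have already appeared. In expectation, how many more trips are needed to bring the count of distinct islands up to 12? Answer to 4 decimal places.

From k distinct to k+1 distinct takes on average 18/(18-k) trips.
Sum over k = 7,...,11: E = 18/11 + 18/10 + 18/9 + 18/8 + 18/7 = 10.25779.

10.2578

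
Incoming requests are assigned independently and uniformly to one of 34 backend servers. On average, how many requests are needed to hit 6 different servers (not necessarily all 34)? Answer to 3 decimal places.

With k distinct servers already seen, the next new one arrives after an expected 34/(34-k) requests.
Sum over k = 0,...,5: E = 34/34 + 34/33 + 34/32 + 34/31 + 34/30 + 34/29 = 6.4953.

6.495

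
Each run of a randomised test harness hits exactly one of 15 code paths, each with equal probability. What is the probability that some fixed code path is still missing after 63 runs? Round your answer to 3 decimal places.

Each run misses the fixed code path with probability (15-1)/15 = 14/15, independently.
P(still missing after 63) = (14/15)^63 = 0.0130.

0.013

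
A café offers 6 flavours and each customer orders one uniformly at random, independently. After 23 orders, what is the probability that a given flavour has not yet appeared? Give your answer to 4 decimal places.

Each order misses the fixed flavour with probability (6-1)/6 = 5/6, independently.
P(still missing after 23) = (5/6)^23 = 0.01509.

0.0151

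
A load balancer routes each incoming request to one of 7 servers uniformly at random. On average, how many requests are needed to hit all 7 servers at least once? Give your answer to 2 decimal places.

18.15

The wait to go from k to k+1 distinct servers is geometric with mean 7/(7-k).
E[T] = 7/7 + 7/6 + 7/5 + ... + 7/2 + 7/1 = 7·H_{7}.
H_{7} = 2.593, so E[T] = 18.150.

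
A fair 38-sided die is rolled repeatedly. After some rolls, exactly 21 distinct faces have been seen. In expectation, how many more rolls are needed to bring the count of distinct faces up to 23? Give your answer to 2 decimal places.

From k distinct to k+1 distinct takes on average 38/(38-k) rolls.
Sum over k = 21,...,22: E = 38/17 + 38/16 = 4.610.

4.61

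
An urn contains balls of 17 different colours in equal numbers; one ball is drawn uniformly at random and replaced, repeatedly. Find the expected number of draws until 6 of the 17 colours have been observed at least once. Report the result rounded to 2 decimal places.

With k distinct colours already seen, the next new one arrives after an expected 17/(17-k) draws.
Sum over k = 0,...,5: E = 17/17 + 17/16 + 17/15 + 17/14 + 17/13 + 17/12 = 7.134.

7.13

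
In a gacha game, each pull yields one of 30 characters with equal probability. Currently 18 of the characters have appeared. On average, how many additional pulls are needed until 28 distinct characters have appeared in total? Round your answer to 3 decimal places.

From k distinct to k+1 distinct takes on average 30/(30-k) pulls.
Sum over k = 18,...,27: E = 30/12 + 30/11 + 30/10 + ... + 30/4 + 30/3 = 48.0963.

48.096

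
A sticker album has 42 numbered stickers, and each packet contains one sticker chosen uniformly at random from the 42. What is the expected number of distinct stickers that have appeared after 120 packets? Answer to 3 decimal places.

39.670

For each sticker, P(seen in 120 packets) = 1 - (41/42)^120 = 0.9445.
By linearity of expectation, E[distinct seen] = 42·(1 - (41/42)^120) = 39.6698.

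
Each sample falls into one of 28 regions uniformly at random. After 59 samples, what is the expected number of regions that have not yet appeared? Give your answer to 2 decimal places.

3.28

For each region, P(unseen after 59) = (27/28)^59 = 0.117.
By linearity of expectation, E[unseen] = 28·(27/28)^59 = 3.276.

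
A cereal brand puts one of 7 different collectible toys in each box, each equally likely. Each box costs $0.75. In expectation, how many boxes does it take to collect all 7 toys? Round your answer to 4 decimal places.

After k distinct toys have appeared, the next box gives a new one with probability (7-k)/7, so the expected wait for the (k+1)-th is 7/(7-k).
E[T] = 7/7 + 7/6 + 7/5 + ... + 7/2 + 7/1 = 7·H_{7}.
H_{7} = 2.59286, so E[T] = 18.15000.

18.1500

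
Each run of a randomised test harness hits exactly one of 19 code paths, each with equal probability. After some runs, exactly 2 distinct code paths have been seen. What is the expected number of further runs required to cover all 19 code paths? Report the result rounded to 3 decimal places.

From k distinct to k+1 distinct takes on average 19/(19-k) runs.
Sum over k = 2,...,18: E = 19/17 + 19/16 + 19/15 + ... + 19/2 + 19/1 = 65.3515.

65.351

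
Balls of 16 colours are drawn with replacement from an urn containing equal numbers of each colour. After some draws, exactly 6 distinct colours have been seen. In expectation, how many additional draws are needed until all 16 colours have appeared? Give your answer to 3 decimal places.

46.863

The wait to go from k to k+1 distinct colours is geometric with mean 16/(16-k).
Sum over k = 6,...,15: E = 16/10 + 16/9 + 16/8 + ... + 16/2 + 16/1 = 46.8635.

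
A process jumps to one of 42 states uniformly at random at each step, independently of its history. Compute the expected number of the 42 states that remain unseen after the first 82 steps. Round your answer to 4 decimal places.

5.8222

For each state, P(unseen after 82) = (41/42)^82 = 0.13862.
By linearity of expectation, E[unseen] = 42·(41/42)^82 = 5.82215.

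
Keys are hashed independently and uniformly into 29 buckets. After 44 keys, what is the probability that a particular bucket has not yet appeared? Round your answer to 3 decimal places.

Each key misses the fixed bucket with probability (29-1)/29 = 28/29, independently.
P(still missing after 44) = (28/29)^44 = 0.2135.

0.214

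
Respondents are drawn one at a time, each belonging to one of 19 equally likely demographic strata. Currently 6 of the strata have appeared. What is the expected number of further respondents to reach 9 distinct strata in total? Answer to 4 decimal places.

From k distinct to k+1 distinct takes on average 19/(19-k) respondents.
Sum over k = 6,...,8: E = 19/13 + 19/12 + 19/11 = 4.77214.

4.7721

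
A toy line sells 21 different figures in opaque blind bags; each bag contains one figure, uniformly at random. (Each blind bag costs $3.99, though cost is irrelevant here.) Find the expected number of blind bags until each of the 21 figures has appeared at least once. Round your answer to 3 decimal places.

76.553

After k distinct figures have appeared, the next blind bag gives a new one with probability (21-k)/21, so the expected wait for the (k+1)-th is 21/(21-k).
E[T] = 21/21 + 21/20 + 21/19 + ... + 21/2 + 21/1 = 21·H_{21}.
H_{21} = 3.6454, so E[T] = 76.5525.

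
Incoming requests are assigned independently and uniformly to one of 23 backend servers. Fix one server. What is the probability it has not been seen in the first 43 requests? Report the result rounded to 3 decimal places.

0.148

Each request misses the fixed server with probability (23-1)/23 = 22/23, independently.
P(still missing after 43) = (22/23)^43 = 0.1479.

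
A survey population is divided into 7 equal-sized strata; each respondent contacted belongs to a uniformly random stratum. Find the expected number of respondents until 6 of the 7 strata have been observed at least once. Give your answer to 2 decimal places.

11.15

With k distinct strata already seen, the next new one arrives after an expected 7/(7-k) respondents.
Sum over k = 0,...,5: E = 7/7 + 7/6 + 7/5 + 7/4 + 7/3 + 7/2 = 11.150.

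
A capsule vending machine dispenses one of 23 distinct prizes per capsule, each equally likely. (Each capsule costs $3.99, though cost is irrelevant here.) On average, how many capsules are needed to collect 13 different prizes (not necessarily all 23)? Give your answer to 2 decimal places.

18.52

Going from k to k+1 distinct takes a geometric number of capsules with mean 23/(23-k).
Sum over k = 0,...,12: E = 23/23 + 23/22 + 23/21 + ... + 23/12 + 23/11 = 18.522.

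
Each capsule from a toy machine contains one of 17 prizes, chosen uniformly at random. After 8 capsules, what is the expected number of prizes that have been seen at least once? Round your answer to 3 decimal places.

For each prize, P(seen in 8 capsules) = 1 - (16/17)^8 = 0.3843.
By linearity of expectation, E[distinct seen] = 17·(1 - (16/17)^8) = 6.5331.

6.533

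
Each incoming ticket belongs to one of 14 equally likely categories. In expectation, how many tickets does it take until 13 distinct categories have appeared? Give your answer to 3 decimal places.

Going from k to k+1 distinct takes a geometric number of tickets with mean 14/(14-k).
Sum over k = 0,...,12: E = 14/14 + 14/13 + 14/12 + ... + 14/3 + 14/2 = 31.5219.

31.522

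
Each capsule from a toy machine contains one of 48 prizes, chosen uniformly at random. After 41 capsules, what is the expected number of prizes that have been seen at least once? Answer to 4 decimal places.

For each prize, P(seen in 41 capsules) = 1 - (47/48)^41 = 0.57819.
By linearity of expectation, E[distinct seen] = 48·(1 - (47/48)^41) = 27.75291.

27.7529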